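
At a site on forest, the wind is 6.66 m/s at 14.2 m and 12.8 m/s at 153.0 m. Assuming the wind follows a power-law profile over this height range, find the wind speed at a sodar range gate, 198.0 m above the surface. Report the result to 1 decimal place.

13.7 m/s

First find α: α = ln(V₂/V₁)/ln(z₂/z₁) = ln(12.8/6.66)/ln(153.0/14.2) = 0.65333/2.37720 = 0.2748
Extrapolate from 153.0 m to 198.0 m: V₃ = 12.8 × (198.0/153.0)^0.2748 = 12.8 × 1.0734 = 13.7399 m/s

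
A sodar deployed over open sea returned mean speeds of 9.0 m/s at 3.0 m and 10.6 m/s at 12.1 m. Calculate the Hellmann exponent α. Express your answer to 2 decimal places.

α ≈ 0.12

Power law: V₂/V₁ = (z₂/z₁)^α ⇒ α = ln(V₂/V₁) / ln(z₂/z₁)
α = ln(10.6/9.0) / ln(12.1/3.0) = ln(1.1778) / ln(4.0333)
  = 0.16363 / 1.39459 = 0.11733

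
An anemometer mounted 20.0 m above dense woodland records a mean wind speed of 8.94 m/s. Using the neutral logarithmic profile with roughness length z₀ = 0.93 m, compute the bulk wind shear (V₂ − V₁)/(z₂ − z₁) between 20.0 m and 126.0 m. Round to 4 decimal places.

0.0506 m/s/m

Log law: V₂ = V₁ · ln(z₂/z₀)/ln(z₁/z₀) = 8.94 × 4.9089/3.0683 = 14.3027 m/s
ΔV/Δz = (14.3027 − 8.94)/(126.0 − 20.0) = 5.3627/106.0000 = 0.05059 m/s/m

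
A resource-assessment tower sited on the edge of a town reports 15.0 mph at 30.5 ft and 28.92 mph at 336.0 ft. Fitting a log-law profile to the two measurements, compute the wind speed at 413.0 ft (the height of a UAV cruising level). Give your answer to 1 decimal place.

30.1 mph

Log law: V ∝ ln(z/z₀). From the pair, with r = V₁/V₂ = 0.51867,
ln z₀ = (ln z₁ − r·ln z₂)/(1 − r) = (3.4177 − 0.51867×5.8171)/0.48133 = 0.8322 → z₀ = 2.298 ft
V₃ = V₁ · ln(z₃/z₀)/ln(z₁/z₀) = 15.0 × 5.1913/2.5855 = 30.1171 mph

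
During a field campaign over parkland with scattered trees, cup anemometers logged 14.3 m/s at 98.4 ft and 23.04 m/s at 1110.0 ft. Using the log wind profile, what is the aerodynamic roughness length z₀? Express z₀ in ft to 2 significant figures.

z₀ ≈ 1.9 ft

Log law: V(z) ∝ ln(z/z₀). With r = V₁/V₂ = 14.3/23.04 = 0.62066,
r · ln(z₂/z₀) = ln(z₁/z₀) ⇒ ln z₀ = (ln z₁ − r·ln z₂)/(1 − r)
ln z₀ = (4.58904 − 0.62066×7.01212) / 0.37934 = 0.6245
z₀ = exp(0.6245) = 1.867 ft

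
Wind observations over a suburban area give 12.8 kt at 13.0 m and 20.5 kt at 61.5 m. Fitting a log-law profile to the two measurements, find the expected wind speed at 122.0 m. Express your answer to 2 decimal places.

Log law: V ∝ ln(z/z₀). From the pair, with r = V₁/V₂ = 0.62439,
ln z₀ = (ln z₁ − r·ln z₂)/(1 − r) = (2.5649 − 0.62439×4.1190)/0.37561 = -0.0185 → z₀ = 0.9817 m
V₃ = V₁ · ln(z₃/z₀)/ln(z₁/z₀) = 12.8 × 4.8225/2.5834 = 23.8939 kt

23.89 kt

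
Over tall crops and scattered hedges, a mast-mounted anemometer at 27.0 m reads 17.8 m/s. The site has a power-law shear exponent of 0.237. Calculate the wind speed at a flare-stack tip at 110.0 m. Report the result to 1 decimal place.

Power-law profile: V₂ = V₁ · (z₂/z₁)^α
V₂ = 17.8 × (110.0/27.0)^0.237 = 17.8 × (4.0741)^0.237
    = 17.8 × 1.3950 = 24.8312 m/s

24.8 m/s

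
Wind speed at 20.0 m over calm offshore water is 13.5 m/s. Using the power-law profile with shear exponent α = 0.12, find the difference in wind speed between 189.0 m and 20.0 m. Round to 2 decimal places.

4.18 m/s

Power law: V₂ = V₁ · (z₂/z₁)^α = 13.5 × (9.4500)^0.12 = 17.6761 m/s
ΔV = 17.6761 − 13.5 = 4.1761 m/s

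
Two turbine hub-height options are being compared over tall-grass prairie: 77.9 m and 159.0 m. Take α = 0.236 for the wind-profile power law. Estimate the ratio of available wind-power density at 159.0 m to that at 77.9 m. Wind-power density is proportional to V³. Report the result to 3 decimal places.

Speed ratio: V_B/V_A = (z_B/z_A)^α = (159.0/77.9)^0.236 = (2.0411)^0.236 = 1.18339
Power-density ratio: P_B/P_A = (V_B/V_A)³ = (1.18339)³ = 1.65722

1.657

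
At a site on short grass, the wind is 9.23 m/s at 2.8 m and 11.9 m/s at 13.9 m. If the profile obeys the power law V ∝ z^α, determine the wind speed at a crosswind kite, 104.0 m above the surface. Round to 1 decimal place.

16.4 m/s

First find α: α = ln(V₂/V₁)/ln(z₂/z₁) = ln(11.9/9.23)/ln(13.9/2.8) = 0.25408/1.60227 = 0.1586
Extrapolate from 13.9 m to 104.0 m: V₃ = 11.9 × (104.0/13.9)^0.1586 = 11.9 × 1.3759 = 16.3736 m/s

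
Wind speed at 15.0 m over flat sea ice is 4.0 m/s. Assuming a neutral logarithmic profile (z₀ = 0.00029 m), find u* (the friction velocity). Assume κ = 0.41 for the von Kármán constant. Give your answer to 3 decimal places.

Log law: V(z) = (u*/κ) · ln(z/z₀) ⇒ u* = κ · V / ln(z/z₀)
u* = 0.41 × 4.0 / ln(15.0/0.00029) = 0.41 × 4.0 / 10.8537
   = 1.6400 / 10.8537 = 0.1511 m/s

u* ≈ 0.151 m/s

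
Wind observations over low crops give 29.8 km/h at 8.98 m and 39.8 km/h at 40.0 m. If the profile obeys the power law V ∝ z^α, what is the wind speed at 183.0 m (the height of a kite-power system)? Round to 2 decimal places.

53.43 km/h

First find α: α = ln(V₂/V₁)/ln(z₂/z₁) = ln(39.8/29.8)/ln(40.0/8.98) = 0.28936/1.49388 = 0.1937
Extrapolate from 40.0 m to 183.0 m: V₃ = 39.8 × (183.0/40.0)^0.1937 = 39.8 × 1.3425 = 53.4316 km/h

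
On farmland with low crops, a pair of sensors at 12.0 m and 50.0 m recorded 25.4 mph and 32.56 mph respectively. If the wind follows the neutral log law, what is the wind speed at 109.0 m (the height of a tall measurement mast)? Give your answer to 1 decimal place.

Log law: V ∝ ln(z/z₀). From the pair, with r = V₁/V₂ = 0.78010,
ln z₀ = (ln z₁ − r·ln z₂)/(1 − r) = (2.4849 − 0.78010×3.9120)/0.21990 = -2.5778 → z₀ = 0.07594 m
V₃ = V₁ · ln(z₃/z₀)/ln(z₁/z₀) = 25.4 × 7.2691/5.0627 = 36.4700 mph

36.5 mph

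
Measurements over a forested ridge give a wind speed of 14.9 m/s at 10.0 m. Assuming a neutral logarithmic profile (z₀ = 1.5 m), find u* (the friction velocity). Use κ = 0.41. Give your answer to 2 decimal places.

u* ≈ 3.22 m/s

Log law: V(z) = (u*/κ) · ln(z/z₀) ⇒ u* = κ · V / ln(z/z₀)
u* = 0.41 × 14.9 / ln(10.0/1.5) = 0.41 × 14.9 / 1.8971
   = 6.1090 / 1.8971 = 3.2201 m/s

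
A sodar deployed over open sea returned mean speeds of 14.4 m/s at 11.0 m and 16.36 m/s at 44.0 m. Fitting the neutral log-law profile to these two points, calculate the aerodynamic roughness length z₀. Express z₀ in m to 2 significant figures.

z₀ ≈ 0.00042 m

Log law: V(z) ∝ ln(z/z₀). With r = V₁/V₂ = 14.4/16.36 = 0.88020,
r · ln(z₂/z₀) = ln(z₁/z₀) ⇒ ln z₀ = (ln z₁ − r·ln z₂)/(1 − r)
ln z₀ = (2.39790 − 0.88020×3.78419) / 0.11980 = -7.7871
z₀ = exp(-7.7871) = 0.0004150 m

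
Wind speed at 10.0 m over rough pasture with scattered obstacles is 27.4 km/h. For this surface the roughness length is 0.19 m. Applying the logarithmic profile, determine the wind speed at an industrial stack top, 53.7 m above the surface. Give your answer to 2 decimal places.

Log law: V(z) ∝ ln(z/z₀), so V₂/V₁ = ln(z₂/z₀) / ln(z₁/z₀).
ln(53.7/0.19) = 5.6441, ln(10.0/0.19) = 3.9633
V₂ = 27.4 × 5.6441/3.9633 = 27.4 × 1.4241 = 39.0202 km/h

39.02 km/h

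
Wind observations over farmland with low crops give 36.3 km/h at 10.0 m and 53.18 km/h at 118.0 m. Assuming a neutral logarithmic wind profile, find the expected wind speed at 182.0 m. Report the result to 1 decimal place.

56.1 km/h

Log law: V ∝ ln(z/z₀). From the pair, with r = V₁/V₂ = 0.68259,
ln z₀ = (ln z₁ − r·ln z₂)/(1 − r) = (2.3026 − 0.68259×4.7707)/0.31741 = -3.0050 → z₀ = 0.04954 m
V₃ = V₁ · ln(z₃/z₀)/ln(z₁/z₀) = 36.3 × 8.2090/5.3076 = 56.1436 km/h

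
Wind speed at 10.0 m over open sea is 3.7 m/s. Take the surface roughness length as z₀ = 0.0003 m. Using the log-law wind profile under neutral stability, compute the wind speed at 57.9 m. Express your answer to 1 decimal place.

4.3 m/s

Log law: V(z) ∝ ln(z/z₀), so V₂/V₁ = ln(z₂/z₀) / ln(z₁/z₀).
ln(57.9/0.0003) = 12.1704, ln(10.0/0.0003) = 10.4143
V₂ = 3.7 × 12.1704/10.4143 = 3.7 × 1.1686 = 4.3239 m/s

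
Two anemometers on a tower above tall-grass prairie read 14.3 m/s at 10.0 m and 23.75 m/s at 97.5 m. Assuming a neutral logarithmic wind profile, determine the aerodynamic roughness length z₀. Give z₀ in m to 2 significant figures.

z₀ ≈ 0.32 m

Log law: V(z) ∝ ln(z/z₀). With r = V₁/V₂ = 14.3/23.75 = 0.60211,
r · ln(z₂/z₀) = ln(z₁/z₀) ⇒ ln z₀ = (ln z₁ − r·ln z₂)/(1 − r)
ln z₀ = (2.30259 − 0.60211×4.57985) / 0.39789 = -1.1434
z₀ = exp(-1.1434) = 0.3187 m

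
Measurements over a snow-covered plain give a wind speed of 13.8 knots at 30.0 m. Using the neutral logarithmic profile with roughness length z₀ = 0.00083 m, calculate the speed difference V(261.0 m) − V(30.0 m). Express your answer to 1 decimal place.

Log law: V₂ = V₁ · ln(z₂/z₀)/ln(z₁/z₀) = 13.8 × 12.6586/10.4953 = 16.6445 knots
ΔV = 16.6445 − 13.8 = 2.8445 knots

2.8 knots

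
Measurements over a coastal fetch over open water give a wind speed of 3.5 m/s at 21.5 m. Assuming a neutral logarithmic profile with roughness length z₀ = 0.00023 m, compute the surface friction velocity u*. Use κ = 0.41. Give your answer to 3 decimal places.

Log law: V(z) = (u*/κ) · ln(z/z₀) ⇒ u* = κ · V / ln(z/z₀)
u* = 0.41 × 3.5 / ln(21.5/0.00023) = 0.41 × 3.5 / 11.4455
   = 1.4350 / 11.4455 = 0.1254 m/s

u* ≈ 0.125 m/s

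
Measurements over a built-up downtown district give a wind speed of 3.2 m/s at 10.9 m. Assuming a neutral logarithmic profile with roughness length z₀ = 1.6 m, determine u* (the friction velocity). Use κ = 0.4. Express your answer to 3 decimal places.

u* ≈ 0.667 m/s

Log law: V(z) = (u*/κ) · ln(z/z₀) ⇒ u* = κ · V / ln(z/z₀)
u* = 0.4 × 3.2 / ln(10.9/1.6) = 0.4 × 3.2 / 1.9188
   = 1.2800 / 1.9188 = 0.6671 m/s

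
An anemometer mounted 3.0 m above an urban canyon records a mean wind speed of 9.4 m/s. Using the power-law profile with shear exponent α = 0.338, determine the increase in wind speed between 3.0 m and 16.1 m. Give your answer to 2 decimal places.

7.19 m/s

Power law: V₂ = V₁ · (z₂/z₁)^α = 9.4 × (5.3667)^0.338 = 16.5870 m/s
ΔV = 16.5870 − 9.4 = 7.1870 m/s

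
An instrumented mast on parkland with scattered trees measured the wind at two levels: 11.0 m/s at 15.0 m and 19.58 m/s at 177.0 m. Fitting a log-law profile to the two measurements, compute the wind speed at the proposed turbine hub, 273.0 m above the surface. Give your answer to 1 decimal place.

Log law: V ∝ ln(z/z₀). From the pair, with r = V₁/V₂ = 0.56180,
ln z₀ = (ln z₁ − r·ln z₂)/(1 − r) = (2.7081 − 0.56180×5.1761)/0.43820 = -0.4562 → z₀ = 0.6337 m
V₃ = V₁ · ln(z₃/z₀)/ln(z₁/z₀) = 11.0 × 6.0657/3.1642 = 21.0864 m/s

21.1 m/s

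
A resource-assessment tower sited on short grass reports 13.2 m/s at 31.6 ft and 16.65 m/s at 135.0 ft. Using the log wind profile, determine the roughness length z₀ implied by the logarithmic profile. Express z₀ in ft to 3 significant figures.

z₀ ≈ 0.122 ft

Log law: V(z) ∝ ln(z/z₀). With r = V₁/V₂ = 13.2/16.65 = 0.79279,
r · ln(z₂/z₀) = ln(z₁/z₀) ⇒ ln z₀ = (ln z₁ − r·ln z₂)/(1 − r)
ln z₀ = (3.45316 − 0.79279×4.90527) / 0.20721 = -2.1028
z₀ = exp(-2.1028) = 0.1221 ft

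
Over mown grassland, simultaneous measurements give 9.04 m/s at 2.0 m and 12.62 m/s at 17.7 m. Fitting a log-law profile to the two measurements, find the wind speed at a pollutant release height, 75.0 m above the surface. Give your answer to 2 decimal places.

14.99 m/s

Log law: V ∝ ln(z/z₀). From the pair, with r = V₁/V₂ = 0.71632,
ln z₀ = (ln z₁ − r·ln z₂)/(1 − r) = (0.6931 − 0.71632×2.8736)/0.28368 = -4.8127 → z₀ = 0.008126 m
V₃ = V₁ · ln(z₃/z₀)/ln(z₁/z₀) = 9.04 × 9.1302/5.5059 = 14.9908 m/s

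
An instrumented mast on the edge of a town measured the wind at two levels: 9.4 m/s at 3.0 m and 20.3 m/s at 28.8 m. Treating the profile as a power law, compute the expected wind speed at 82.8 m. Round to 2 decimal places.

29.08 m/s

First find α: α = ln(V₂/V₁)/ln(z₂/z₁) = ln(20.3/9.4)/ln(28.8/3.0) = 0.76991/2.26176 = 0.3404
Extrapolate from 28.8 m to 82.8 m: V₃ = 20.3 × (82.8/28.8)^0.3404 = 20.3 × 1.4326 = 29.0816 m/s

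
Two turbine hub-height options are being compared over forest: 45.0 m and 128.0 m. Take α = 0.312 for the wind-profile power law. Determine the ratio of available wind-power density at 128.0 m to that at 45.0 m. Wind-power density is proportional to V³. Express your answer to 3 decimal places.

2.660

Speed ratio: V_B/V_A = (z_B/z_A)^α = (128.0/45.0)^0.312 = (2.8444)^0.312 = 1.38563
Power-density ratio: P_B/P_A = (V_B/V_A)³ = (1.38563)³ = 2.66037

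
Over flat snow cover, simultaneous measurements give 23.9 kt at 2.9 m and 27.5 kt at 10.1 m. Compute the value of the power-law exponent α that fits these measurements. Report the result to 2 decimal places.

α ≈ 0.11

Power law: V₂/V₁ = (z₂/z₁)^α ⇒ α = ln(V₂/V₁) / ln(z₂/z₁)
α = ln(27.5/23.9) / ln(10.1/2.9) = ln(1.1506) / ln(3.4828)
  = 0.14031 / 1.24782 = 0.11244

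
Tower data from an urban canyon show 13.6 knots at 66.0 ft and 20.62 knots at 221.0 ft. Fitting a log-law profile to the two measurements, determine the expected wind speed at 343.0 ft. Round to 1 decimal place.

23.2 knots

Log law: V ∝ ln(z/z₀). From the pair, with r = V₁/V₂ = 0.65955,
ln z₀ = (ln z₁ − r·ln z₂)/(1 − r) = (4.1897 − 0.65955×5.3982)/0.34045 = 1.8484 → z₀ = 6.350 ft
V₃ = V₁ · ln(z₃/z₀)/ln(z₁/z₀) = 13.6 × 3.9893/2.3413 = 23.1734 knots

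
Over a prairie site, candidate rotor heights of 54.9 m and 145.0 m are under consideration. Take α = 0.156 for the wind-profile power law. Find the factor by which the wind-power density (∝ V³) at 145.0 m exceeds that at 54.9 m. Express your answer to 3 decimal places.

1.575

Speed ratio: V_B/V_A = (z_B/z_A)^α = (145.0/54.9)^0.156 = (2.6412)^0.156 = 1.16359
Power-density ratio: P_B/P_A = (V_B/V_A)³ = (1.16359)³ = 1.57543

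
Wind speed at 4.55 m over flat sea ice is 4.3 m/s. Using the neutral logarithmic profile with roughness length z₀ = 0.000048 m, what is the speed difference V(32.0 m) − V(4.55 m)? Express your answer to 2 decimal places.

Log law: V₂ = V₁ · ln(z₂/z₀)/ln(z₁/z₀) = 4.3 × 13.4100/11.4594 = 5.0319 m/s
ΔV = 5.0319 − 4.3 = 0.7319 m/s

0.73 m/s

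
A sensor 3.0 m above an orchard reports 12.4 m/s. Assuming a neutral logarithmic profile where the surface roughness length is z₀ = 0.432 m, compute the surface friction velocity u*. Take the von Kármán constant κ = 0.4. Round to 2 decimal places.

u* ≈ 2.56 m/s

Log law: V(z) = (u*/κ) · ln(z/z₀) ⇒ u* = κ · V / ln(z/z₀)
u* = 0.4 × 12.4 / ln(3.0/0.432) = 0.4 × 12.4 / 1.9379
   = 4.9600 / 1.9379 = 2.5594 m/s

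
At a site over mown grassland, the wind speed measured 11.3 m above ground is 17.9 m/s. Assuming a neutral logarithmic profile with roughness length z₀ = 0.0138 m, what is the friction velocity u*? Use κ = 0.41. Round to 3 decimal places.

Log law: V(z) = (u*/κ) · ln(z/z₀) ⇒ u* = κ · V / ln(z/z₀)
u* = 0.41 × 17.9 / ln(11.3/0.0138) = 0.41 × 17.9 / 6.7079
   = 7.3390 / 6.7079 = 1.0941 m/s

u* ≈ 1.094 m/s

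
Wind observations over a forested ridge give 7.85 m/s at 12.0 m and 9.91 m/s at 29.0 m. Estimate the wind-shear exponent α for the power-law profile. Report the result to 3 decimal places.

α ≈ 0.264

Power law: V₂/V₁ = (z₂/z₁)^α ⇒ α = ln(V₂/V₁) / ln(z₂/z₁)
α = ln(9.91/7.85) / ln(29.0/12.0) = ln(1.2624) / ln(2.4167)
  = 0.23303 / 0.88239 = 0.26409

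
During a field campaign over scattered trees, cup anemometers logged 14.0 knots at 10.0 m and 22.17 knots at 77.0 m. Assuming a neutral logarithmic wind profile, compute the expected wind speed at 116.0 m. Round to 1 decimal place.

23.8 knots

Log law: V ∝ ln(z/z₀). From the pair, with r = V₁/V₂ = 0.63148,
ln z₀ = (ln z₁ − r·ln z₂)/(1 − r) = (2.3026 − 0.63148×4.3438)/0.36852 = -1.1952 → z₀ = 0.3026 m
V₃ = V₁ · ln(z₃/z₀)/ln(z₁/z₀) = 14.0 × 5.9488/3.4978 = 23.8102 knots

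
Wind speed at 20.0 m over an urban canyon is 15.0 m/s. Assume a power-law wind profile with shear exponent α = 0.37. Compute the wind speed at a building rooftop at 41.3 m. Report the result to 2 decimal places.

19.62 m/s

Power-law profile: V₂ = V₁ · (z₂/z₁)^α
V₂ = 15.0 × (41.3/20.0)^0.37 = 15.0 × (2.0650)^0.37
    = 15.0 × 1.3077 = 19.6161 m/s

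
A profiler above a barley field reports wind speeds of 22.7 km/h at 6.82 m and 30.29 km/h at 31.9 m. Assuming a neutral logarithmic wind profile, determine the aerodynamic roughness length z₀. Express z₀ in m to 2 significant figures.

Log law: V(z) ∝ ln(z/z₀). With r = V₁/V₂ = 22.7/30.29 = 0.74942,
r · ln(z₂/z₀) = ln(z₁/z₀) ⇒ ln z₀ = (ln z₁ − r·ln z₂)/(1 − r)
ln z₀ = (1.91986 − 0.74942×3.46261) / 0.25058 = -2.6942
z₀ = exp(-2.6942) = 0.06760 m

z₀ ≈ 0.068 m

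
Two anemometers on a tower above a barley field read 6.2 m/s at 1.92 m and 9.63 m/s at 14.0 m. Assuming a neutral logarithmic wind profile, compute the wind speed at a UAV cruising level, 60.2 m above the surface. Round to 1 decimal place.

12.1 m/s

Log law: V ∝ ln(z/z₀). From the pair, with r = V₁/V₂ = 0.64382,
ln z₀ = (ln z₁ − r·ln z₂)/(1 − r) = (0.6523 − 0.64382×2.6391)/0.35618 = -2.9389 → z₀ = 0.05293 m
V₃ = V₁ · ln(z₃/z₀)/ln(z₁/z₀) = 6.2 × 7.0365/3.5912 = 12.1482 m/s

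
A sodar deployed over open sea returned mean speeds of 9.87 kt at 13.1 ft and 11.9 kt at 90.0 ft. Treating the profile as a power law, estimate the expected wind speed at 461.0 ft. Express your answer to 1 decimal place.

13.9 kt

First find α: α = ln(V₂/V₁)/ln(z₂/z₁) = ln(11.9/9.87)/ln(90.0/13.1) = 0.18704/1.92720 = 0.0971
Extrapolate from 90.0 ft to 461.0 ft: V₃ = 11.9 × (461.0/90.0)^0.0971 = 11.9 × 1.1718 = 13.9444 kt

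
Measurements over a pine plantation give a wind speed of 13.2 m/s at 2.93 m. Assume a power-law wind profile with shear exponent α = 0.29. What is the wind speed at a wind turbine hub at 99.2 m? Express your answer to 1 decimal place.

Power-law profile: V₂ = V₁ · (z₂/z₁)^α
V₂ = 13.2 × (99.2/2.93)^0.29 = 13.2 × (33.8567)^0.29
    = 13.2 × 2.7771 = 36.6582 m/s

36.7 m/s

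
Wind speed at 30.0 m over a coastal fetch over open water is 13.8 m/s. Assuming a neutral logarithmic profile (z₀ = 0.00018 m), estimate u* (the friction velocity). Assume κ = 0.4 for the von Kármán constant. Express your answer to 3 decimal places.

Log law: V(z) = (u*/κ) · ln(z/z₀) ⇒ u* = κ · V / ln(z/z₀)
u* = 0.4 × 13.8 / ln(30.0/0.00018) = 0.4 × 13.8 / 12.0238
   = 5.5200 / 12.0238 = 0.4591 m/s

u* ≈ 0.459 m/s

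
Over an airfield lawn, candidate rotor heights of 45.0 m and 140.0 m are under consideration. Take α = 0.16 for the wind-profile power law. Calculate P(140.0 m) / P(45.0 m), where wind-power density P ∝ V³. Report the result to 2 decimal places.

1.72

Speed ratio: V_B/V_A = (z_B/z_A)^α = (140.0/45.0)^0.16 = (3.1111)^0.16 = 1.19913
Power-density ratio: P_B/P_A = (V_B/V_A)³ = (1.19913)³ = 1.72425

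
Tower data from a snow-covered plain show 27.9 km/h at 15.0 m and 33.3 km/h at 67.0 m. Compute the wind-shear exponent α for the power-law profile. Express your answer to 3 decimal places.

Power law: V₂/V₁ = (z₂/z₁)^α ⇒ α = ln(V₂/V₁) / ln(z₂/z₁)
α = ln(33.3/27.9) / ln(67.0/15.0) = ln(1.1935) / ln(4.4667)
  = 0.17693 / 1.49664 = 0.11822

α ≈ 0.118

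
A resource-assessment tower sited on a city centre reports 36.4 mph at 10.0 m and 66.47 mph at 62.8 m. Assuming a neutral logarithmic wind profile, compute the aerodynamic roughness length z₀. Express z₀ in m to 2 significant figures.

Log law: V(z) ∝ ln(z/z₀). With r = V₁/V₂ = 36.4/66.47 = 0.54762,
r · ln(z₂/z₀) = ln(z₁/z₀) ⇒ ln z₀ = (ln z₁ − r·ln z₂)/(1 − r)
ln z₀ = (2.30259 − 0.54762×4.13996) / 0.45238 = 0.0784
z₀ = exp(0.0784) = 1.082 m

z₀ ≈ 1.1 m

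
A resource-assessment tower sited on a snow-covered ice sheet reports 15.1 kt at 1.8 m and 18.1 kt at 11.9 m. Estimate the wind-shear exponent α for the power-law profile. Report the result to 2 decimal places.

Power law: V₂/V₁ = (z₂/z₁)^α ⇒ α = ln(V₂/V₁) / ln(z₂/z₁)
α = ln(18.1/15.1) / ln(11.9/1.8) = ln(1.1987) / ln(6.6111)
  = 0.18122 / 1.88875 = 0.09595

α ≈ 0.10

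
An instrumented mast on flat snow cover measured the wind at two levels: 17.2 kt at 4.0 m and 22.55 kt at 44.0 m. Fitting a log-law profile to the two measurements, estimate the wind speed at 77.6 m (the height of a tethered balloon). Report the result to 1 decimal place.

23.8 kt

Log law: V ∝ ln(z/z₀). From the pair, with r = V₁/V₂ = 0.76275,
ln z₀ = (ln z₁ − r·ln z₂)/(1 − r) = (1.3863 − 0.76275×3.7842)/0.23725 = -6.3228 → z₀ = 0.001795 m
V₃ = V₁ · ln(z₃/z₀)/ln(z₁/z₀) = 17.2 × 10.6744/7.7091 = 23.8159 kt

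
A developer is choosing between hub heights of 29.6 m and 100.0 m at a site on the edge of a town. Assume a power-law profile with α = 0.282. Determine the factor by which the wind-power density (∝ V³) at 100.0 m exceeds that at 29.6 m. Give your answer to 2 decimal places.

Speed ratio: V_B/V_A = (z_B/z_A)^α = (100.0/29.6)^0.282 = (3.3784)^0.282 = 1.40960
Power-density ratio: P_B/P_A = (V_B/V_A)³ = (1.40960)³ = 2.80083

2.80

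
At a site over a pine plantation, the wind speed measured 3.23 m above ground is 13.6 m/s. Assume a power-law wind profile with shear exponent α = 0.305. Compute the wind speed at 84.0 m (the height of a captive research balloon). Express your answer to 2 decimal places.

Power-law profile: V₂ = V₁ · (z₂/z₁)^α
V₂ = 13.6 × (84.0/3.23)^0.305 = 13.6 × (26.0062)^0.305
    = 13.6 × 2.7015 = 36.7398 m/s

36.74 m/s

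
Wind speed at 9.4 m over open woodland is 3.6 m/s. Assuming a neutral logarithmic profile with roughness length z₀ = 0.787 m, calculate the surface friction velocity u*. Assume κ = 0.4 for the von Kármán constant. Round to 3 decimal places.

Log law: V(z) = (u*/κ) · ln(z/z₀) ⇒ u* = κ · V / ln(z/z₀)
u* = 0.4 × 3.6 / ln(9.4/0.787) = 0.4 × 3.6 / 2.4802
   = 1.4400 / 2.4802 = 0.5806 m/s

u* ≈ 0.581 m/s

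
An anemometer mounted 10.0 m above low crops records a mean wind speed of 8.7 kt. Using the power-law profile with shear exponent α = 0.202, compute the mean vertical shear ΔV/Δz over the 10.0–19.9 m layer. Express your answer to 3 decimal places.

Power law: V₂ = V₁ · (z₂/z₁)^α = 8.7 × (1.9900)^0.202 = 9.9974 kt
ΔV/Δz = (9.9974 − 8.7)/(19.9 − 10.0) = 1.2974/9.9000 = 0.13105 kt/m

0.131 kt/m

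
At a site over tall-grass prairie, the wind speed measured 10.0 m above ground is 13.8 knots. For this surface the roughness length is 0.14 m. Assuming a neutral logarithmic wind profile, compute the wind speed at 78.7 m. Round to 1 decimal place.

Log law: V(z) ∝ ln(z/z₀), so V₂/V₁ = ln(z₂/z₀) / ln(z₁/z₀).
ln(78.7/0.14) = 6.3318, ln(10.0/0.14) = 4.2687
V₂ = 13.8 × 6.3318/4.2687 = 13.8 × 1.4833 = 20.4695 knots

20.5 knots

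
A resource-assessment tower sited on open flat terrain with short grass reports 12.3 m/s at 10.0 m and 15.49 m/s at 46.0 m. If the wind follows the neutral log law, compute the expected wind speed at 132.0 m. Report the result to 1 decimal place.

Log law: V ∝ ln(z/z₀). From the pair, with r = V₁/V₂ = 0.79406,
ln z₀ = (ln z₁ − r·ln z₂)/(1 − r) = (2.3026 − 0.79406×3.8286)/0.20594 = -3.5816 → z₀ = 0.02783 m
V₃ = V₁ · ln(z₃/z₀)/ln(z₁/z₀) = 12.3 × 8.4644/5.8842 = 17.6936 m/s

17.7 m/s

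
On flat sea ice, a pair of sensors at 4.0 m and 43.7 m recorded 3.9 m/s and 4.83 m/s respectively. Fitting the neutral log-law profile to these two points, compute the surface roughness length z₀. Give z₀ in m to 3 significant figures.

Log law: V(z) ∝ ln(z/z₀). With r = V₁/V₂ = 3.9/4.83 = 0.80745,
r · ln(z₂/z₀) = ln(z₁/z₀) ⇒ ln z₀ = (ln z₁ − r·ln z₂)/(1 − r)
ln z₀ = (1.38629 − 0.80745×3.77735) / 0.19255 = -8.6407
z₀ = exp(-8.6407) = 0.0001768 m

z₀ ≈ 0.000177 m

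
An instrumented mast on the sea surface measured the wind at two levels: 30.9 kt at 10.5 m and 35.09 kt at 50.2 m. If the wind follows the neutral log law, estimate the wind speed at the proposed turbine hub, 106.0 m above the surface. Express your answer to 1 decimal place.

37.1 kt

Log law: V ∝ ln(z/z₀). From the pair, with r = V₁/V₂ = 0.88059,
ln z₀ = (ln z₁ − r·ln z₂)/(1 − r) = (2.3514 − 0.88059×3.9160)/0.11941 = -9.1874 → z₀ = 0.0001023 m
V₃ = V₁ · ln(z₃/z₀)/ln(z₁/z₀) = 30.9 × 13.8508/11.5388 = 37.0916 kt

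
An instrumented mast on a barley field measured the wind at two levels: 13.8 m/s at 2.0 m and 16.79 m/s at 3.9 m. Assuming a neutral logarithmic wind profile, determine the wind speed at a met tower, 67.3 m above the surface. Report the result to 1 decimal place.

Log law: V ∝ ln(z/z₀). From the pair, with r = V₁/V₂ = 0.82192,
ln z₀ = (ln z₁ − r·ln z₂)/(1 − r) = (0.6931 − 0.82192×1.3610)/0.17808 = -2.3891 → z₀ = 0.09171 m
V₃ = V₁ · ln(z₃/z₀)/ln(z₁/z₀) = 13.8 × 6.5983/3.0823 = 29.5419 m/s

29.5 m/s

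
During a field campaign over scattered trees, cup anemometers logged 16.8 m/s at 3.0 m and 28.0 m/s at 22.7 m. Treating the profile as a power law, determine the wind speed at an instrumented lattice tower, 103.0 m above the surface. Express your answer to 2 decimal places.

41.02 m/s

First find α: α = ln(V₂/V₁)/ln(z₂/z₁) = ln(28.0/16.8)/ln(22.7/3.0) = 0.51083/2.02375 = 0.2524
Extrapolate from 22.7 m to 103.0 m: V₃ = 28.0 × (103.0/22.7)^0.2524 = 28.0 × 1.4648 = 41.0154 m/s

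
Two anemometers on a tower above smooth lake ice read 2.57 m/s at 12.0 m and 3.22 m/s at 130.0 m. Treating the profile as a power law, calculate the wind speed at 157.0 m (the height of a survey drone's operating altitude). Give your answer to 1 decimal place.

First find α: α = ln(V₂/V₁)/ln(z₂/z₁) = ln(3.22/2.57)/ln(130.0/12.0) = 0.22548/2.38263 = 0.0946
Extrapolate from 130.0 m to 157.0 m: V₃ = 3.22 × (157.0/130.0)^0.0946 = 3.22 × 1.0180 = 3.2780 m/s

3.3 m/s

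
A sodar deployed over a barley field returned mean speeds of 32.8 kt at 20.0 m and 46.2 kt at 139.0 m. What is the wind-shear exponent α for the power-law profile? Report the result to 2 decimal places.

Power law: V₂/V₁ = (z₂/z₁)^α ⇒ α = ln(V₂/V₁) / ln(z₂/z₁)
α = ln(46.2/32.8) / ln(139.0/20.0) = ln(1.4085) / ln(6.9500)
  = 0.34255 / 1.93874 = 0.17669

α ≈ 0.18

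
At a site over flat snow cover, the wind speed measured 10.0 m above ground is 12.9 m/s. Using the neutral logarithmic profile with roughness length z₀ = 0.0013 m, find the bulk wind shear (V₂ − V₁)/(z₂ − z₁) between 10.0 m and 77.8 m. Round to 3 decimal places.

Log law: V₂ = V₁ · ln(z₂/z₀)/ln(z₁/z₀) = 12.9 × 10.9995/8.9480 = 15.8577 m/s
ΔV/Δz = (15.8577 − 12.9)/(77.8 − 10.0) = 2.9577/67.8000 = 0.04362 m/s/m

0.044 m/s/m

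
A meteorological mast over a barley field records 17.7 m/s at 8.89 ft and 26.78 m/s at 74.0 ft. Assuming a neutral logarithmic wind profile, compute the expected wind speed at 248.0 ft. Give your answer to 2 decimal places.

Log law: V ∝ ln(z/z₀). From the pair, with r = V₁/V₂ = 0.66094,
ln z₀ = (ln z₁ − r·ln z₂)/(1 − r) = (2.1849 − 0.66094×4.3041)/0.33906 = -1.9460 → z₀ = 0.1428 ft
V₃ = V₁ · ln(z₃/z₀)/ln(z₁/z₀) = 17.7 × 7.4594/4.1309 = 31.9618 m/s

31.96 m/s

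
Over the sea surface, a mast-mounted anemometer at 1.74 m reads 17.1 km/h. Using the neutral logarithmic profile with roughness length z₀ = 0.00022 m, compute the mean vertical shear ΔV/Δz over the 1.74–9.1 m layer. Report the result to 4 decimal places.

0.4282 km/h/m

Log law: V₂ = V₁ · ln(z₂/z₀)/ln(z₁/z₀) = 17.1 × 10.6302/8.9758 = 20.2518 km/h
ΔV/Δz = (20.2518 − 17.1)/(9.1 − 1.74) = 3.1518/7.3600 = 0.42824 km/h/m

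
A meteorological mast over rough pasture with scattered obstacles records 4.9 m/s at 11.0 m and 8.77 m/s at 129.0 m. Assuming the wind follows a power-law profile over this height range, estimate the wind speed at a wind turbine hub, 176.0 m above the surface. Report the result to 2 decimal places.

First find α: α = ln(V₂/V₁)/ln(z₂/z₁) = ln(8.77/4.9)/ln(129.0/11.0) = 0.58210/2.46192 = 0.2364
Extrapolate from 129.0 m to 176.0 m: V₃ = 8.77 × (176.0/129.0)^0.2364 = 8.77 × 1.0762 = 9.4385 m/s

9.44 m/s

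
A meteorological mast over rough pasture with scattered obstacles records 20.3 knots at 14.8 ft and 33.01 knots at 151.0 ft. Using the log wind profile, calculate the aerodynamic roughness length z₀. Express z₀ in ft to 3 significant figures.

Log law: V(z) ∝ ln(z/z₀). With r = V₁/V₂ = 20.3/33.01 = 0.61497,
r · ln(z₂/z₀) = ln(z₁/z₀) ⇒ ln z₀ = (ln z₁ − r·ln z₂)/(1 − r)
ln z₀ = (2.69463 − 0.61497×5.01728) / 0.38503 = -1.0150
z₀ = exp(-1.0150) = 0.3624 ft

z₀ ≈ 0.362 ft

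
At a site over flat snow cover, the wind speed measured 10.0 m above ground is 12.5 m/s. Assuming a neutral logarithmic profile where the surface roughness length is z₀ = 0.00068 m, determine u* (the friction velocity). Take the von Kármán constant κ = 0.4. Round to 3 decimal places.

Log law: V(z) = (u*/κ) · ln(z/z₀) ⇒ u* = κ · V / ln(z/z₀)
u* = 0.4 × 12.5 / ln(10.0/0.00068) = 0.4 × 12.5 / 9.5960
   = 5.0000 / 9.5960 = 0.5211 m/s

u* ≈ 0.521 m/s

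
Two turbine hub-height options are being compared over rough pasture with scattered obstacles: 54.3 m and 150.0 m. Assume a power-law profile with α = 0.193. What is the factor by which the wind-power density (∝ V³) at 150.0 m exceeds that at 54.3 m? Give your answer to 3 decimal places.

Speed ratio: V_B/V_A = (z_B/z_A)^α = (150.0/54.3)^0.193 = (2.7624)^0.193 = 1.21666
Power-density ratio: P_B/P_A = (V_B/V_A)³ = (1.21666)³ = 1.80098

1.801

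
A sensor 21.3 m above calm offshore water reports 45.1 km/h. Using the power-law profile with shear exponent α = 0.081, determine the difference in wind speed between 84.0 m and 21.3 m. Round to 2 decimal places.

5.30 km/h

Power law: V₂ = V₁ · (z₂/z₁)^α = 45.1 × (3.9437)^0.081 = 50.4016 km/h
ΔV = 50.4016 − 45.1 = 5.3016 km/h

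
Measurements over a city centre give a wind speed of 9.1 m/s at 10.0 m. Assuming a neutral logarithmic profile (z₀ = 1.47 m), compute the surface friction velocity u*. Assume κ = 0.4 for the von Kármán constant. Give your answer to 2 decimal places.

u* ≈ 1.90 m/s

Log law: V(z) = (u*/κ) · ln(z/z₀) ⇒ u* = κ · V / ln(z/z₀)
u* = 0.4 × 9.1 / ln(10.0/1.47) = 0.4 × 9.1 / 1.9173
   = 3.6400 / 1.9173 = 1.8985 m/s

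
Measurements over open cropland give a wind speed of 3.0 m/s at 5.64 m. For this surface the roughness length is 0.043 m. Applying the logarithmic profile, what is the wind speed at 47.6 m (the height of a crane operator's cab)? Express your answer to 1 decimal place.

Log law: V(z) ∝ ln(z/z₀), so V₂/V₁ = ln(z₂/z₀) / ln(z₁/z₀).
ln(47.6/0.043) = 7.0094, ln(5.64/0.043) = 4.8764
V₂ = 3.0 × 7.0094/4.8764 = 3.0 × 1.4374 = 4.3122 m/s

4.3 m/s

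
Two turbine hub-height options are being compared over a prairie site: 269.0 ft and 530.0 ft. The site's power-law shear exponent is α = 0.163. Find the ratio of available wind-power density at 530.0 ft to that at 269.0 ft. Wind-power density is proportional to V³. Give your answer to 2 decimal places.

1.39

Speed ratio: V_B/V_A = (z_B/z_A)^α = (530.0/269.0)^0.163 = (1.9703)^0.163 = 1.11688
Power-density ratio: P_B/P_A = (V_B/V_A)³ = (1.11688)³ = 1.39323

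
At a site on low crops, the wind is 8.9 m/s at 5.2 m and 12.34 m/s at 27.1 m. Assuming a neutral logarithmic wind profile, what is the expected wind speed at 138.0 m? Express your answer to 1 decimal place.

Log law: V ∝ ln(z/z₀). From the pair, with r = V₁/V₂ = 0.72123,
ln z₀ = (ln z₁ − r·ln z₂)/(1 − r) = (1.6487 − 0.72123×3.2995)/0.27877 = -2.6225 → z₀ = 0.07262 m
V₃ = V₁ · ln(z₃/z₀)/ln(z₁/z₀) = 8.9 × 7.5498/4.2712 = 15.7318 m/s

15.7 m/s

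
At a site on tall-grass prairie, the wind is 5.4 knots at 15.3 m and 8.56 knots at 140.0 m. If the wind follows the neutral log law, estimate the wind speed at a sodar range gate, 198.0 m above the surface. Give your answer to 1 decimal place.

9.1 knots

Log law: V ∝ ln(z/z₀). From the pair, with r = V₁/V₂ = 0.63084,
ln z₀ = (ln z₁ − r·ln z₂)/(1 − r) = (2.7279 − 0.63084×4.9416)/0.36916 = -1.0552 → z₀ = 0.3481 m
V₃ = V₁ · ln(z₃/z₀)/ln(z₁/z₀) = 5.4 × 6.3435/3.7831 = 9.0548 knots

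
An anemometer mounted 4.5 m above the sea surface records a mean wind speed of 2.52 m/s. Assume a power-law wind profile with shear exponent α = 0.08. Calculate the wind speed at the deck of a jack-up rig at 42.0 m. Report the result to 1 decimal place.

Power-law profile: V₂ = V₁ · (z₂/z₁)^α
V₂ = 2.52 × (42.0/4.5)^0.08 = 2.52 × (9.3333)^0.08
    = 2.52 × 1.1956 = 3.0130 m/s

3.0 m/s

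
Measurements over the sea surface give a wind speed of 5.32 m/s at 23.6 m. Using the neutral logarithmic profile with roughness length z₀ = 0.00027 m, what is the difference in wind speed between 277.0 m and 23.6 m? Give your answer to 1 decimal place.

1.2 m/s

Log law: V₂ = V₁ · ln(z₂/z₀)/ln(z₁/z₀) = 5.32 × 13.8411/11.3783 = 6.4715 m/s
ΔV = 6.4715 − 5.32 = 1.1515 m/s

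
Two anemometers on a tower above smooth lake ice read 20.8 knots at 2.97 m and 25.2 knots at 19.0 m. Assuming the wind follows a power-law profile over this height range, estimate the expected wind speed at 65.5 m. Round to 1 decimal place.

28.6 knots

First find α: α = ln(V₂/V₁)/ln(z₂/z₁) = ln(25.2/20.8)/ln(19.0/2.97) = 0.19189/1.85588 = 0.1034
Extrapolate from 19.0 m to 65.5 m: V₃ = 25.2 × (65.5/19.0)^0.1034 = 25.2 × 1.1365 = 28.6401 knots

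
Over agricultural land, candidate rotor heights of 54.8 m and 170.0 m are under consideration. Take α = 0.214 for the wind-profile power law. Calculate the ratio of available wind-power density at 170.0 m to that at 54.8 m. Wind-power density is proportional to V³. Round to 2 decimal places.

Speed ratio: V_B/V_A = (z_B/z_A)^α = (170.0/54.8)^0.214 = (3.1022)^0.214 = 1.27414
Power-density ratio: P_B/P_A = (V_B/V_A)³ = (1.27414)³ = 2.06848

2.07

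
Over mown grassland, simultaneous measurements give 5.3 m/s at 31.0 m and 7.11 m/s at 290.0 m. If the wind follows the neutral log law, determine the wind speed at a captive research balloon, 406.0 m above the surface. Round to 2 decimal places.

7.38 m/s

Log law: V ∝ ln(z/z₀). From the pair, with r = V₁/V₂ = 0.74543,
ln z₀ = (ln z₁ − r·ln z₂)/(1 − r) = (3.4340 − 0.74543×5.6699)/0.25457 = -3.1131 → z₀ = 0.04446 m
V₃ = V₁ · ln(z₃/z₀)/ln(z₁/z₀) = 5.3 × 9.1195/6.5471 = 7.3824 m/s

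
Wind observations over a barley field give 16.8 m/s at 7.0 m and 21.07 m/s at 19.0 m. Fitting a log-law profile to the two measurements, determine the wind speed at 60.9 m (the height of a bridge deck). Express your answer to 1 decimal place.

26.1 m/s

Log law: V ∝ ln(z/z₀). From the pair, with r = V₁/V₂ = 0.79734,
ln z₀ = (ln z₁ − r·ln z₂)/(1 − r) = (1.9459 − 0.79734×2.9444)/0.20266 = -1.9827 → z₀ = 0.1377 m
V₃ = V₁ · ln(z₃/z₀)/ln(z₁/z₀) = 16.8 × 6.0920/3.9286 = 26.0510 m/s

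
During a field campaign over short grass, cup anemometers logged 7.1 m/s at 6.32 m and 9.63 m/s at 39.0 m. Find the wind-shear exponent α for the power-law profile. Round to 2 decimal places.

Power law: V₂/V₁ = (z₂/z₁)^α ⇒ α = ln(V₂/V₁) / ln(z₂/z₁)
α = ln(9.63/7.1) / ln(39.0/6.32) = ln(1.3563) / ln(6.1709)
  = 0.30479 / 1.81984 = 0.16748

α ≈ 0.17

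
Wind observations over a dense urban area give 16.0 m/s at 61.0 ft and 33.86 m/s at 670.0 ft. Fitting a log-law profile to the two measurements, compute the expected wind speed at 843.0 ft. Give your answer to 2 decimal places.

35.57 m/s

Log law: V ∝ ln(z/z₀). From the pair, with r = V₁/V₂ = 0.47253,
ln z₀ = (ln z₁ − r·ln z₂)/(1 − r) = (4.1109 − 0.47253×6.5073)/0.52747 = 1.9640 → z₀ = 7.128 ft
V₃ = V₁ · ln(z₃/z₀)/ln(z₁/z₀) = 16.0 × 4.7729/2.1468 = 35.5718 m/s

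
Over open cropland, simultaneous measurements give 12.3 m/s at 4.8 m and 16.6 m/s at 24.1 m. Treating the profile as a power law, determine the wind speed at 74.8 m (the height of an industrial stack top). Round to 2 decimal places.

First find α: α = ln(V₂/V₁)/ln(z₂/z₁) = ln(16.6/12.3)/ln(24.1/4.8) = 0.29980/1.61360 = 0.1858
Extrapolate from 24.1 m to 74.8 m: V₃ = 16.6 × (74.8/24.1)^0.1858 = 16.6 × 1.2342 = 20.4880 m/s

20.49 m/s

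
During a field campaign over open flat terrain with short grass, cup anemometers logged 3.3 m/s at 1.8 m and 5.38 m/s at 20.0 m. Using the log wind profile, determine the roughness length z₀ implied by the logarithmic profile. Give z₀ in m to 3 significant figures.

z₀ ≈ 0.0395 m

Log law: V(z) ∝ ln(z/z₀). With r = V₁/V₂ = 3.3/5.38 = 0.61338,
r · ln(z₂/z₀) = ln(z₁/z₀) ⇒ ln z₀ = (ln z₁ − r·ln z₂)/(1 − r)
ln z₀ = (0.58779 − 0.61338×2.99573) / 0.38662 = -3.2325
z₀ = exp(-3.2325) = 0.03946 m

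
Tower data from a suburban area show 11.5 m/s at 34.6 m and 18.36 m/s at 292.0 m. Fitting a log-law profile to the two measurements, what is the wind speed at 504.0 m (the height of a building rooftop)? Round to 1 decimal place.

20.1 m/s

Log law: V ∝ ln(z/z₀). From the pair, with r = V₁/V₂ = 0.62636,
ln z₀ = (ln z₁ − r·ln z₂)/(1 − r) = (3.5439 − 0.62636×5.6768)/0.37364 = -0.0317 → z₀ = 0.9688 m
V₃ = V₁ · ln(z₃/z₀)/ln(z₁/z₀) = 11.5 × 6.2543/3.5756 = 20.1155 m/s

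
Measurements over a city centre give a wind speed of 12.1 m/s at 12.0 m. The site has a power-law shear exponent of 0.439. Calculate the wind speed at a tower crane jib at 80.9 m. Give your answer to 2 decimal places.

27.96 m/s

Power-law profile: V₂ = V₁ · (z₂/z₁)^α
V₂ = 12.1 × (80.9/12.0)^0.439 = 12.1 × (6.7417)^0.439
    = 12.1 × 2.3112 = 27.9650 m/s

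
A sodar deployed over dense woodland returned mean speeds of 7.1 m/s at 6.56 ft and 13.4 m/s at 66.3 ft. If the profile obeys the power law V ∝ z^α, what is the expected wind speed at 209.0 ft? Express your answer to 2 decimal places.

First find α: α = ln(V₂/V₁)/ln(z₂/z₁) = ln(13.4/7.1)/ln(66.3/6.56) = 0.63516/2.31320 = 0.2746
Extrapolate from 66.3 ft to 209.0 ft: V₃ = 13.4 × (209.0/66.3)^0.2746 = 13.4 × 1.3706 = 18.3662 m/s

18.37 m/s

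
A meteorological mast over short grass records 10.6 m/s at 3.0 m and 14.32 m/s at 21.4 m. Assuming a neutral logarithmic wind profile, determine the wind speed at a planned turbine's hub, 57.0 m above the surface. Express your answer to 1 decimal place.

Log law: V ∝ ln(z/z₀). From the pair, with r = V₁/V₂ = 0.74022,
ln z₀ = (ln z₁ − r·ln z₂)/(1 − r) = (1.0986 − 0.74022×3.0634)/0.25978 = -4.5000 → z₀ = 0.01111 m
V₃ = V₁ · ln(z₃/z₀)/ln(z₁/z₀) = 10.6 × 8.5430/5.5986 = 16.1748 m/s

16.2 m/s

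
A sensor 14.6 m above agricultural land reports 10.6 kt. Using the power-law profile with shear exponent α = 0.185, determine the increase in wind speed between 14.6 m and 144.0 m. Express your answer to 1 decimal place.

Power law: V₂ = V₁ · (z₂/z₁)^α = 10.6 × (9.8630)^0.185 = 16.1882 kt
ΔV = 16.1882 − 10.6 = 5.5882 kt

5.6 kt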